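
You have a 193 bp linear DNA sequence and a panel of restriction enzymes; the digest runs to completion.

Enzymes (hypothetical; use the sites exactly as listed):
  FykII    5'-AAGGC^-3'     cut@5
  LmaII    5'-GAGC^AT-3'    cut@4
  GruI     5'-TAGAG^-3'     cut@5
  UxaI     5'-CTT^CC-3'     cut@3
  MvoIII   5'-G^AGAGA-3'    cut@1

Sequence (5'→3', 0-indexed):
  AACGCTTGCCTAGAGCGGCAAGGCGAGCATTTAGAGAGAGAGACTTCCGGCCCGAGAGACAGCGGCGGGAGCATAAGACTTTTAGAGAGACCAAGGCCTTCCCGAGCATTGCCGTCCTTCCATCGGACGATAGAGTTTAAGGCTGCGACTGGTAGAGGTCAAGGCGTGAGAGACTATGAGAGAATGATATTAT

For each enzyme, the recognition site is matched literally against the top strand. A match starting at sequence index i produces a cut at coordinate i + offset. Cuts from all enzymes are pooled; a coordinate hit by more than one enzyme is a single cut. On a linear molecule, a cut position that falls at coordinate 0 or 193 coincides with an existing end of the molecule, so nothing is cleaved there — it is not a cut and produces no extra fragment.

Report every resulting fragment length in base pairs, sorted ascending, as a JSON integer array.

[2,2,2,3,3,4,6,7,8,8,8,8,9,10,10,12,13,14,15,15,16,18]

Site scan:
  FykII (AAGGC, off=5): starts [19, 92, 138, 160] → cuts [24, 97, 143, 165]
  LmaII (GAGCAT, off=4): starts [24, 68, 103] → cuts [28, 72, 107]
  GruI (TAGAG, off=5): starts [10, 31, 82, 130, 152] → cuts [15, 36, 87, 135, 157]
  UxaI (CTTCC, off=3): starts [43, 97, 116] → cuts [46, 100, 119]
  MvoIII (GAGAGA, off=1): starts [33, 35, 37, 53, 84, 167, 177] → cuts [34, 36, 38, 54, 85, 168, 178]

All cut coordinates (distinct, sorted): [15, 24, 28, 34, 36, 38, 46, 54, 72, 85, 87, 97, 100, 107, 119, 135, 143, 157, 165, 168, 178]

Fragment lengths:
  [0,15): 15 bp
  [15,24): 9 bp
  [24,28): 4 bp
  [28,34): 6 bp
  [34,36): 2 bp
  [36,38): 2 bp
  [38,46): 8 bp
  [46,54): 8 bp
  [54,72): 18 bp
  [72,85): 13 bp
  [85,87): 2 bp
  [87,97): 10 bp
  [97,100): 3 bp
  [100,107): 7 bp
  [107,119): 12 bp
  [119,135): 16 bp
  [135,143): 8 bp
  [143,157): 14 bp
  [157,165): 8 bp
  [165,168): 3 bp
  [168,178): 10 bp
  [178,193): 15 bp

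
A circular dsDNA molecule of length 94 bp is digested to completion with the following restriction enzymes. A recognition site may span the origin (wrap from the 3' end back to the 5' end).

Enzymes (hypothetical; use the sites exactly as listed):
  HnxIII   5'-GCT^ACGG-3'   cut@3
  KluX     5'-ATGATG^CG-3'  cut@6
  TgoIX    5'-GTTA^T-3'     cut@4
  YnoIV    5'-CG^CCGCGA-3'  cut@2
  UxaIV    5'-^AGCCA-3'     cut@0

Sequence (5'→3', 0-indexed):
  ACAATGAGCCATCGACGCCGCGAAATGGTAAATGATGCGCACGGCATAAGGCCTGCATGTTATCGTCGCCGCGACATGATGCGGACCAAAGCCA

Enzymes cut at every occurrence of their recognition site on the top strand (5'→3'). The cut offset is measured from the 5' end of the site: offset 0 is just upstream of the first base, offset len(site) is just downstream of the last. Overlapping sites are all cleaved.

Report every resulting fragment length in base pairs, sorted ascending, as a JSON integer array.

[6,8,11,11,13,20,25]

Per-enzyme occurrences:
  HnxIII (GCTACGG, off=3): no sites
  KluX ATGATGCG/6: at [31, 75] ⇒ [37, 81]
  TgoIX GTTAT/4: at [58] ⇒ [62]
  YnoIV CGCCGCGA/2: at [15, 66] ⇒ [17, 68]
  UxaIV AGCCA/0: at [6, 89] ⇒ [6, 89]

Pooled cuts: [6, 17, 37, 62, 68, 81, 89]

Fragment lengths:
  6→17: 11 bp
  17→37: 20 bp
  37→62: 25 bp
  62→68: 6 bp
  68→81: 13 bp
  81→89: 8 bp
  89→6 (wrap): 94-89+6 = 11 bp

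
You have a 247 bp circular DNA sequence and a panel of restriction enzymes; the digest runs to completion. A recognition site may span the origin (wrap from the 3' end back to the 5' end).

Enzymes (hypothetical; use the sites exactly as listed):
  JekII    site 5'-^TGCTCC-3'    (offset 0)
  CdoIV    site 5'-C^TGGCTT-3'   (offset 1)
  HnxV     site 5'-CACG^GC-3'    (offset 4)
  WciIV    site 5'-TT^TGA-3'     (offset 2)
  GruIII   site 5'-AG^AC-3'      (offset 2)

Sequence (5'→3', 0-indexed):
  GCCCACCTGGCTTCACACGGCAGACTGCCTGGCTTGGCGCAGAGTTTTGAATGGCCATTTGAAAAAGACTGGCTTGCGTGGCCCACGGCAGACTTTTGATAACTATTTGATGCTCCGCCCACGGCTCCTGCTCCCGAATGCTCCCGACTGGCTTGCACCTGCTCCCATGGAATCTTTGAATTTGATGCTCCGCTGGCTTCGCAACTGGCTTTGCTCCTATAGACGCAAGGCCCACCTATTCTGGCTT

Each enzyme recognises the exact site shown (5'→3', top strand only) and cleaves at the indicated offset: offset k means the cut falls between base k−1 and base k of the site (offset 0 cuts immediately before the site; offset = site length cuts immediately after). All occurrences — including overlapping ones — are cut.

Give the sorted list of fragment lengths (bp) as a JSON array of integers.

Per-enzyme occurrences:
  JekII (TGCTCC, off=0): starts [110, 128, 138, 159, 185, 211] → cuts [110, 128, 138, 159, 185, 211]
  CdoIV (CTGGCTT, off=1): starts [6, 28, 68, 147, 192, 204, 240] → cuts [7, 29, 69, 148, 193, 205, 241]
  HnxV (CACGGC, off=4): starts [15, 83, 119] → cuts [19, 87, 123]
  WciIV (TTTGA, off=2): starts [45, 57, 94, 105, 174, 180] → cuts [47, 59, 96, 107, 176, 182]
  GruIII (AGAC, off=2): starts [21, 65, 89, 220] → cuts [23, 67, 91, 222]

All cut coordinates (distinct, sorted): [7, 19, 23, 29, 47, 59, 67, 69, 87, 91, 96, 107, 110, 123, 128, 138, 148, 159, 176, 182, 185, 193, 205, 211, 222, 241]

Fragments:
  7→19: 12 bp
  19→23: 4 bp
  23→29: 6 bp
  29→47: 18 bp
  47→59: 12 bp
  59→67: 8 bp
  67→69: 2 bp
  69→87: 18 bp
  87→91: 4 bp
  91→96: 5 bp
  96→107: 11 bp
  107→110: 3 bp
  110→123: 13 bp
  123→128: 5 bp
  128→138: 10 bp
  138→148: 10 bp
  148→159: 11 bp
  159→176: 17 bp
  176→182: 6 bp
  182→185: 3 bp
  185→193: 8 bp
  193→205: 12 bp
  205→211: 6 bp
  211→222: 11 bp
  222→241: 19 bp
  241→7 (wrap): 247-241+7 = 13 bp

[2,3,3,4,4,5,5,6,6,6,8,8,10,10,11,11,11,12,12,12,13,13,17,18,18,19]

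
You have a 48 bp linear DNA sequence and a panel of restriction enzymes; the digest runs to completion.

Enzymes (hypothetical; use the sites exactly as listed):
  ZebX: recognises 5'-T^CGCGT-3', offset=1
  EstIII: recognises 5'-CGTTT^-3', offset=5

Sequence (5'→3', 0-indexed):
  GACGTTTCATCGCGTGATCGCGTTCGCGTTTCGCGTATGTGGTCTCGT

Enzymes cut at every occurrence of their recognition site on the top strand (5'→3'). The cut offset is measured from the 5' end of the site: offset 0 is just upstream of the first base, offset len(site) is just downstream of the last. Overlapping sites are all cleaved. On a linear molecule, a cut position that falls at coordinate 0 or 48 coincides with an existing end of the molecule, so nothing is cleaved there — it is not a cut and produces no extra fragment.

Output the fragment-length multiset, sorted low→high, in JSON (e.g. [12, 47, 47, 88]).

[3,6,7,7,8,17]

Scan for sites:
  ZebX TCGCGT/1: at [9, 17, 23, 30] ⇒ [10, 18, 24, 31]
  EstIII CGTTT/5: at [2, 26] ⇒ [7, 31]

All cut coordinates (distinct, sorted): [7, 10, 18, 24, 31]

Fragment lengths:
  [0,7): 7 bp
  [7,10): 3 bp
  [10,18): 8 bp
  [18,24): 6 bp
  [24,31): 7 bp
  [31,48): 17 bp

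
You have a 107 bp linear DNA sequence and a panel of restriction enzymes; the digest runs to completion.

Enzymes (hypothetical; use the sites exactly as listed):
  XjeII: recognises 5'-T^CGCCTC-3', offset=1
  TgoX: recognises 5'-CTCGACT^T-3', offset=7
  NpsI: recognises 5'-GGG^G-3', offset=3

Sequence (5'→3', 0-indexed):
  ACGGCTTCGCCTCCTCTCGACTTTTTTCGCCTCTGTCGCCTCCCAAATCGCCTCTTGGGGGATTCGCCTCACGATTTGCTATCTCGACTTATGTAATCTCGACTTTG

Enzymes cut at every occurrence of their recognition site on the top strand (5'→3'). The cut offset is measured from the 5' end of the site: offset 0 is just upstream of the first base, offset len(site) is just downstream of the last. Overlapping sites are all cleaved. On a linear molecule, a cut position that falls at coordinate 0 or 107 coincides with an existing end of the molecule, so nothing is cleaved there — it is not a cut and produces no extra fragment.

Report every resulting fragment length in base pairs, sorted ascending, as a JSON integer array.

Per-enzyme occurrences:
  XjeII (TCGCCTC, off=1): starts [6, 26, 35, 47, 63] → cuts [7, 27, 36, 48, 64]
  TgoX (CTCGACTT, off=7): starts [15, 82, 97] → cuts [22, 89, 104]
  NpsI (GGGG, off=3): starts [56, 57] → cuts [59, 60]

Pooled cuts: [7, 22, 27, 36, 48, 59, 60, 64, 89, 104]

Fragment lengths:
  [0,7): 7 bp
  [7,22): 15 bp
  [22,27): 5 bp
  [27,36): 9 bp
  [36,48): 12 bp
  [48,59): 11 bp
  [59,60): 1 bp
  [60,64): 4 bp
  [64,89): 25 bp
  [89,104): 15 bp
  [104,107): 3 bp

[1,3,4,5,7,9,11,12,15,15,25]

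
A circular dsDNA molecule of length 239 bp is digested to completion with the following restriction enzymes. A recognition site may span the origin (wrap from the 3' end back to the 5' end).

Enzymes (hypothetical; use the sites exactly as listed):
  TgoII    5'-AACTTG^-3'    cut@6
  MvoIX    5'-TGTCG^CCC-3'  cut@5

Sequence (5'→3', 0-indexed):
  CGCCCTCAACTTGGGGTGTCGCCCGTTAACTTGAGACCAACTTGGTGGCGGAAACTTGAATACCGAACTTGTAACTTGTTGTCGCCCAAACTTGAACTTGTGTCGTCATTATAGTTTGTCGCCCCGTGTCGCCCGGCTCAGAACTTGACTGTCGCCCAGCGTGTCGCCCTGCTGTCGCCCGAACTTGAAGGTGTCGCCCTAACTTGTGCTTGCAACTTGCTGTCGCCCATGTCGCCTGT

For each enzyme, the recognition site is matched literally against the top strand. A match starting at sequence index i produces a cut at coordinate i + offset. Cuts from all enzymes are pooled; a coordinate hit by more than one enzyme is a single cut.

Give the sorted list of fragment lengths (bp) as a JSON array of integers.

[6,6,6,7,7,8,9,10,10,10,10,11,11,11,12,12,13,13,14,16,16,21]

Site scan:
  TgoII AACTTG/6: at [7, 27, 38, 52, 65, 72, 88, 94, 141, 181, 200, 213] ⇒ [13, 33, 44, 58, 71, 78, 94, 100, 147, 187, 206, 219]
  MvoIX TGTCGCCC/5: at [16, 79, 116, 126, 149, 161, 172, 191, 220, 236] ⇒ [2, 21, 84, 121, 131, 154, 166, 177, 196, 225]

All cut coordinates (distinct, sorted): [2, 13, 21, 33, 44, 58, 71, 78, 84, 94, 100, 121, 131, 147, 154, 166, 177, 187, 196, 206, 219, 225]

Fragments:
  2→13: 11 bp
  13→21: 8 bp
  21→33: 12 bp
  33→44: 11 bp
  44→58: 14 bp
  58→71: 13 bp
  71→78: 7 bp
  78→84: 6 bp
  84→94: 10 bp
  94→100: 6 bp
  100→121: 21 bp
  121→131: 10 bp
  131→147: 16 bp
  147→154: 7 bp
  154→166: 12 bp
  166→177: 11 bp
  177→187: 10 bp
  187→196: 9 bp
  196→206: 10 bp
  206→219: 13 bp
  219→225: 6 bp
  225→2 (wrap): 239-225+2 = 16 bp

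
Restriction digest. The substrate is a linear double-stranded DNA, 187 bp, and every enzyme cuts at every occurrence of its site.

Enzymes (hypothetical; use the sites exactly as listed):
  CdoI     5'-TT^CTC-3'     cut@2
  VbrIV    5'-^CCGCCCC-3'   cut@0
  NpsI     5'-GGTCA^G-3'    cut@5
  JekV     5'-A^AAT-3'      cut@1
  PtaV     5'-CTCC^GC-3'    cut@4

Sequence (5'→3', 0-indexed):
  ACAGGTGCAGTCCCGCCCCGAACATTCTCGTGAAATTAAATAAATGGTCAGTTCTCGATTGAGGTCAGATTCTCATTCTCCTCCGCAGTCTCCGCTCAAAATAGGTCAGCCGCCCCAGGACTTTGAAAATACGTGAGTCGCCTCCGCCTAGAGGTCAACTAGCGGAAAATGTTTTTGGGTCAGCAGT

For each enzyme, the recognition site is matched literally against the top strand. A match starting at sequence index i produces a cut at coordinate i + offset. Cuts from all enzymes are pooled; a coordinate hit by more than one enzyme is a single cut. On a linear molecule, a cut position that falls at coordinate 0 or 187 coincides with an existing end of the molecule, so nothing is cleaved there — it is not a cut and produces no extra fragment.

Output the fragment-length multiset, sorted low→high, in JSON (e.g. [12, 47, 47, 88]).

Per-enzyme occurrences:
  CdoI TTCTC/2: at [24, 51, 69, 75] ⇒ [26, 53, 71, 77]
  VbrIV CCGCCCC/0: at [12, 109] ⇒ [12, 109]
  NpsI GGTCAG/5: at [45, 62, 103, 177] ⇒ [50, 67, 108, 182]
  JekV AAAT/1: at [32, 37, 41, 98, 126, 166] ⇒ [33, 38, 42, 99, 127, 167]
  PtaV CTCCGC/4: at [80, 89, 141] ⇒ [84, 93, 145]

Pooled cuts: [12, 26, 33, 38, 42, 50, 53, 67, 71, 77, 84, 93, 99, 108, 109, 127, 145, 167, 182]

Fragment lengths:
  [0,12): 12 bp
  [12,26): 14 bp
  [26,33): 7 bp
  [33,38): 5 bp
  [38,42): 4 bp
  [42,50): 8 bp
  [50,53): 3 bp
  [53,67): 14 bp
  [67,71): 4 bp
  [71,77): 6 bp
  [77,84): 7 bp
  [84,93): 9 bp
  [93,99): 6 bp
  [99,108): 9 bp
  [108,109): 1 bp
  [109,127): 18 bp
  [127,145): 18 bp
  [145,167): 22 bp
  [167,182): 15 bp
  [182,187): 5 bp

[1,3,4,4,5,5,6,6,7,7,8,9,9,12,14,14,15,18,18,22]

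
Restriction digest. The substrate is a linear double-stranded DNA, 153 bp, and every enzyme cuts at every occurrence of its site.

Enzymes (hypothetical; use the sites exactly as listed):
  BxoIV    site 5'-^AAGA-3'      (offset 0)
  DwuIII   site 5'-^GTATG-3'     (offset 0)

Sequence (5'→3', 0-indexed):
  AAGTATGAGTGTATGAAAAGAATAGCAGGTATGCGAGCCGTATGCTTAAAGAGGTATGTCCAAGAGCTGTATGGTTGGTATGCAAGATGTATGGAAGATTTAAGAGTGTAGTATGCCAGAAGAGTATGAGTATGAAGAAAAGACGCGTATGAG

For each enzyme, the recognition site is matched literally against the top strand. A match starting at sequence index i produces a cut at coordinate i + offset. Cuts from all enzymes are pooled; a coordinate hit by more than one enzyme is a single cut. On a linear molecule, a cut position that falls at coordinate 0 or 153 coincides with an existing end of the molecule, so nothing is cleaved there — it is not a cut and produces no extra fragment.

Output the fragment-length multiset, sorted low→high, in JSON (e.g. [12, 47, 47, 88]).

[2,4,5,5,5,5,6,6,6,7,7,7,7,7,8,8,9,9,9,9,11,11]

Scan for sites:
  BxoIV (AAGA, off=0): starts [17, 48, 61, 83, 94, 101, 119, 134, 139] → cuts [17, 48, 61, 83, 94, 101, 119, 134, 139]
  DwuIII (GTATG, off=0): starts [2, 10, 28, 39, 53, 68, 77, 88, 110, 123, 129, 146] → cuts [2, 10, 28, 39, 53, 68, 77, 88, 110, 123, 129, 146]

Pooled cuts: [2, 10, 17, 28, 39, 48, 53, 61, 68, 77, 83, 88, 94, 101, 110, 119, 123, 129, 134, 139, 146]

Fragments:
  [0,2): 2 bp
  [2,10): 8 bp
  [10,17): 7 bp
  [17,28): 11 bp
  [28,39): 11 bp
  [39,48): 9 bp
  [48,53): 5 bp
  [53,61): 8 bp
  [61,68): 7 bp
  [68,77): 9 bp
  [77,83): 6 bp
  [83,88): 5 bp
  [88,94): 6 bp
  [94,101): 7 bp
  [101,110): 9 bp
  [110,119): 9 bp
  [119,123): 4 bp
  [123,129): 6 bp
  [129,134): 5 bp
  [134,139): 5 bp
  [139,146): 7 bp
  [146,153): 7 bp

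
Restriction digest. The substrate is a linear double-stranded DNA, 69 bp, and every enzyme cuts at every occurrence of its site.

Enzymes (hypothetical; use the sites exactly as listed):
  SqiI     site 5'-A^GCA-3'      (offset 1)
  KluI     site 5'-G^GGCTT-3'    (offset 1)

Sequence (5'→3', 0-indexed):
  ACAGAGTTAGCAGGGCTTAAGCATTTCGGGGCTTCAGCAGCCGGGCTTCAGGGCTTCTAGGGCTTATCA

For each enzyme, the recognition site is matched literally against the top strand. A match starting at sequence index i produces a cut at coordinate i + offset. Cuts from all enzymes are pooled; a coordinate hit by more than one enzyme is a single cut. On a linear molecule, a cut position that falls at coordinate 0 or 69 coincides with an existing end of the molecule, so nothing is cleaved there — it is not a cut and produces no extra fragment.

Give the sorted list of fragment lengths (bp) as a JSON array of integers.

[4,7,7,7,8,9,9,9,9]

Site scan:
  SqiI (AGCA, off=1): starts [8, 19, 35] → cuts [9, 20, 36]
  KluI (GGGCTT, off=1): starts [12, 28, 42, 50, 59] → cuts [13, 29, 43, 51, 60]

All cut coordinates (distinct, sorted): [9, 13, 20, 29, 36, 43, 51, 60]

Fragments:
  [0,9): 9 bp
  [9,13): 4 bp
  [13,20): 7 bp
  [20,29): 9 bp
  [29,36): 7 bp
  [36,43): 7 bp
  [43,51): 8 bp
  [51,60): 9 bp
  [60,69): 9 bp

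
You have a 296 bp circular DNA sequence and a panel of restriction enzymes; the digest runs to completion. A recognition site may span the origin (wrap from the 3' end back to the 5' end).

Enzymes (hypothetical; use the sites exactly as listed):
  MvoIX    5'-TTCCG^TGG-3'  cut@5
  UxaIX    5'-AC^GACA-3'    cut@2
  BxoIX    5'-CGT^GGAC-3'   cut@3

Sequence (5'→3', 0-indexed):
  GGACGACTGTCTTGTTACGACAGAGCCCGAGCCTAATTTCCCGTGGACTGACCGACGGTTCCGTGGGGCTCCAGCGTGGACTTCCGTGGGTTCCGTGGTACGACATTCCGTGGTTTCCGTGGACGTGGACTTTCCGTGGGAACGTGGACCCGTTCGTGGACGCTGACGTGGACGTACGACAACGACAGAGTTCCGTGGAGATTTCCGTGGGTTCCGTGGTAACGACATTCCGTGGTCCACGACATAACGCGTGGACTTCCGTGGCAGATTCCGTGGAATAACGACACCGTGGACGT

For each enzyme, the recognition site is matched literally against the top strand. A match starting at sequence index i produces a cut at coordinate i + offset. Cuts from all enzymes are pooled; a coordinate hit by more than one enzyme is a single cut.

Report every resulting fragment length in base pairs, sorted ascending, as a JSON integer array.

[1,6,6,6,6,7,8,8,8,9,9,9,9,9,9,9,9,9,10,12,12,12,12,12,12,14,18,19,26]

Scan for sites:
  MvoIX TTCCGTGG/5: at [58, 81, 90, 105, 114, 131, 190, 202, 211, 227, 256, 268] ⇒ [63, 86, 95, 110, 119, 136, 195, 207, 216, 232, 261, 273]
  UxaIX ACGACA/2: at [16, 99, 175, 181, 221, 238, 280] ⇒ [18, 101, 177, 183, 223, 240, 282]
  BxoIX CGTGGAC/3: at [41, 74, 117, 123, 142, 154, 166, 249, 287, 293] ⇒ [0, 44, 77, 120, 126, 145, 157, 169, 252, 290]

All cut coordinates (distinct, sorted): [0, 18, 44, 63, 77, 86, 95, 101, 110, 119, 120, 126, 136, 145, 157, 169, 177, 183, 195, 207, 216, 223, 232, 240, 252, 261, 273, 282, 290]

Fragments:
  0→18: 18 bp
  18→44: 26 bp
  44→63: 19 bp
  63→77: 14 bp
  77→86: 9 bp
  86→95: 9 bp
  95→101: 6 bp
  101→110: 9 bp
  110→119: 9 bp
  119→120: 1 bp
  120→126: 6 bp
  126→136: 10 bp
  136→145: 9 bp
  145→157: 12 bp
  157→169: 12 bp
  169→177: 8 bp
  177→183: 6 bp
  183→195: 12 bp
  195→207: 12 bp
  207→216: 9 bp
  216→223: 7 bp
  223→232: 9 bp
  232→240: 8 bp
  240→252: 12 bp
  252→261: 9 bp
  261→273: 12 bp
  273→282: 9 bp
  282→290: 8 bp
  290→0 (wrap): 296-290+0 = 6 bp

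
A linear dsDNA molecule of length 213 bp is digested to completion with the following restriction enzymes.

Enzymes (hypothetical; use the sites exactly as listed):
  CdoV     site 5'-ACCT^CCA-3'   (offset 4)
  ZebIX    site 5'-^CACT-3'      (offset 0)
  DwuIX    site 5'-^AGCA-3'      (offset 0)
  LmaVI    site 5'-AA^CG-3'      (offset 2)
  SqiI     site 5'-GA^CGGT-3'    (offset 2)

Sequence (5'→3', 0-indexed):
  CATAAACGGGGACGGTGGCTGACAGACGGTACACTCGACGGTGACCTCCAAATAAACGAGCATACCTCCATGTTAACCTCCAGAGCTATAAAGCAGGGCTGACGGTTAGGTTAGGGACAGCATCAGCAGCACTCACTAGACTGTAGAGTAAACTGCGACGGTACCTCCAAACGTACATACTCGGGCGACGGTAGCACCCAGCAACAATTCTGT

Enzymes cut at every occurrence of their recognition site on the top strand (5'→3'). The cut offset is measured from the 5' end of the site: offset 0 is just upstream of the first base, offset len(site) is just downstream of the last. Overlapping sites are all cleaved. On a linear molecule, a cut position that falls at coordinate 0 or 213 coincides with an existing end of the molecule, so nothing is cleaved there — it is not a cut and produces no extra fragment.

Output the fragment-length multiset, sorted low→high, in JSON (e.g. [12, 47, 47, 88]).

Scan for sites:
  CdoV ACCTCCA/4: at [43, 63, 75, 162] ⇒ [47, 67, 79, 166]
  ZebIX CACT/0: at [31, 129, 133] ⇒ [31, 129, 133]
  DwuIX AGCA/0: at [58, 91, 118, 124, 127, 192, 199] ⇒ [58, 91, 118, 124, 127, 192, 199]
  LmaVI AACG/2: at [4, 54, 169] ⇒ [6, 56, 171]
  SqiI GACGGT/2: at [10, 24, 36, 100, 156, 186] ⇒ [12, 26, 38, 102, 158, 188]

All cut coordinates (distinct, sorted): [6, 12, 26, 31, 38, 47, 56, 58, 67, 79, 91, 102, 118, 124, 127, 129, 133, 158, 166, 171, 188, 192, 199]

Fragments:
  [0,6): 6 bp
  [6,12): 6 bp
  [12,26): 14 bp
  [26,31): 5 bp
  [31,38): 7 bp
  [38,47): 9 bp
  [47,56): 9 bp
  [56,58): 2 bp
  [58,67): 9 bp
  [67,79): 12 bp
  [79,91): 12 bp
  [91,102): 11 bp
  [102,118): 16 bp
  [118,124): 6 bp
  [124,127): 3 bp
  [127,129): 2 bp
  [129,133): 4 bp
  [133,158): 25 bp
  [158,166): 8 bp
  [166,171): 5 bp
  [171,188): 17 bp
  [188,192): 4 bp
  [192,199): 7 bp
  [199,213): 14 bp

[2,2,3,4,4,5,5,6,6,6,7,7,8,9,9,9,11,12,12,14,14,16,17,25]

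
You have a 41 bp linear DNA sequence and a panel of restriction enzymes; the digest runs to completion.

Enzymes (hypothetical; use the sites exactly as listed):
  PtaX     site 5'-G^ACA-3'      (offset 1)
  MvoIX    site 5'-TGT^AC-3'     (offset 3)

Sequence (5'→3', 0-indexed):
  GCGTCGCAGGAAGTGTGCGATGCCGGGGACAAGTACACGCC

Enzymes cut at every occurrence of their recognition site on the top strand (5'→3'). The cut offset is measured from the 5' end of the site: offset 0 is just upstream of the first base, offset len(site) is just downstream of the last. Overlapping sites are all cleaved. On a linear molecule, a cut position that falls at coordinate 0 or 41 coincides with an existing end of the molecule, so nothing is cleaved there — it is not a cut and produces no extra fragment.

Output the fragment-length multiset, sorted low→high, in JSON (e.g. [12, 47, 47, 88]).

Site scan:
  PtaX GACA/1: at [27] ⇒ [28]
  MvoIX (TGTAC, off=3): no sites

All cut coordinates (distinct, sorted): [28]

Fragment lengths:
  [0,28): 28 bp
  [28,41): 13 bp

[13,28]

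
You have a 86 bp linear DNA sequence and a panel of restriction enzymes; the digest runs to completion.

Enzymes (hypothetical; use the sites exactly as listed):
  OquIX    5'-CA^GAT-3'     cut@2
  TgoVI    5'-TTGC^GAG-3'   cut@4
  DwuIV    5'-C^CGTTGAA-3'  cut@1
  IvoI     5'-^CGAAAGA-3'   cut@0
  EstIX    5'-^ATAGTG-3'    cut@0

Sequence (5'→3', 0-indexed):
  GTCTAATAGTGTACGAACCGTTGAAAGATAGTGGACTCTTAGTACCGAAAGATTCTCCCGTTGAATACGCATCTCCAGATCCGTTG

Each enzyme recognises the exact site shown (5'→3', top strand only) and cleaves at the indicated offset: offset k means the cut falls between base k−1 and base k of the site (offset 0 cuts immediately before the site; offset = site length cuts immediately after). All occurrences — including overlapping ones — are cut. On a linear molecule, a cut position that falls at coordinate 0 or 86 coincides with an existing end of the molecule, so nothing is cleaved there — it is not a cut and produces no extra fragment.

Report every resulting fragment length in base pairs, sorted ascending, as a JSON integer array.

[5,9,9,13,13,18,19]

Per-enzyme occurrences:
  OquIX (CAGAT, off=2): starts [75] → cuts [77]
  TgoVI (TTGCGAG, off=4): no sites
  DwuIV (CCGTTGAA, off=1): starts [17, 57] → cuts [18, 58]
  IvoI (CGAAAGA, off=0): starts [45] → cuts [45]
  EstIX (ATAGTG, off=0): starts [5, 27] → cuts [5, 27]

All cut coordinates (distinct, sorted): [5, 18, 27, 45, 58, 77]

Fragment lengths:
  [0,5): 5 bp
  [5,18): 13 bp
  [18,27): 9 bp
  [27,45): 18 bp
  [45,58): 13 bp
  [58,77): 19 bp
  [77,86): 9 bp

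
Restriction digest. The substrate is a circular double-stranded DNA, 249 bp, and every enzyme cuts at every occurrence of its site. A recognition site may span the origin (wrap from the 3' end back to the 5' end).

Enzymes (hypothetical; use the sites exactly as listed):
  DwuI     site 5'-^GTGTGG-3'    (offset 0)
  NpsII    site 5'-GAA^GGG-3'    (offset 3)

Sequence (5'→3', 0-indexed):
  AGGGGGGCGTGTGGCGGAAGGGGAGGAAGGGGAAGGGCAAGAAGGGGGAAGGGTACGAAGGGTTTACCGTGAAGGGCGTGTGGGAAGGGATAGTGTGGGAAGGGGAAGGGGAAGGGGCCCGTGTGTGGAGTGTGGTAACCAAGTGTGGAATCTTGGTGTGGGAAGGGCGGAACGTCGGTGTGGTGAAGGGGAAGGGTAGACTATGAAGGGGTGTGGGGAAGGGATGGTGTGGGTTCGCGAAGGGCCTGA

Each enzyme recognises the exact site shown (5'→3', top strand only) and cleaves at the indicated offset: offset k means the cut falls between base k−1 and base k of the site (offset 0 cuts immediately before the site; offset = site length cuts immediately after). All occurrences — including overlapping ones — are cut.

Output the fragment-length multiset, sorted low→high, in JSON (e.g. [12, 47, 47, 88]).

Site scan:
  DwuI GTGTGG/0: at [8, 77, 92, 122, 129, 142, 155, 177, 210, 226] ⇒ [8, 77, 92, 122, 129, 142, 155, 177, 210, 226]
  NpsII GAAGGG/3: at [16, 25, 31, 40, 47, 56, 70, 83, 98, 104, 110, 161, 184, 190, 204, 217, 238, 247] ⇒ [1, 19, 28, 34, 43, 50, 59, 73, 86, 101, 107, 113, 164, 187, 193, 207, 220, 241]

Pooled cuts: [1, 8, 19, 28, 34, 43, 50, 59, 73, 77, 86, 92, 101, 107, 113, 122, 129, 142, 155, 164, 177, 187, 193, 207, 210, 220, 226, 241]

Fragment lengths:
  1→8: 7 bp
  8→19: 11 bp
  19→28: 9 bp
  28→34: 6 bp
  34→43: 9 bp
  43→50: 7 bp
  50→59: 9 bp
  59→73: 14 bp
  73→77: 4 bp
  77→86: 9 bp
  86→92: 6 bp
  92→101: 9 bp
  101→107: 6 bp
  107→113: 6 bp
  113→122: 9 bp
  122→129: 7 bp
  129→142: 13 bp
  142→155: 13 bp
  155→164: 9 bp
  164→177: 13 bp
  177→187: 10 bp
  187→193: 6 bp
  193→207: 14 bp
  207→210: 3 bp
  210→220: 10 bp
  220→226: 6 bp
  226→241: 15 bp
  241→1 (wrap): 249-241+1 = 9 bp

[3,4,6,6,6,6,6,6,7,7,7,9,9,9,9,9,9,9,9,10,10,11,13,13,13,14,14,15]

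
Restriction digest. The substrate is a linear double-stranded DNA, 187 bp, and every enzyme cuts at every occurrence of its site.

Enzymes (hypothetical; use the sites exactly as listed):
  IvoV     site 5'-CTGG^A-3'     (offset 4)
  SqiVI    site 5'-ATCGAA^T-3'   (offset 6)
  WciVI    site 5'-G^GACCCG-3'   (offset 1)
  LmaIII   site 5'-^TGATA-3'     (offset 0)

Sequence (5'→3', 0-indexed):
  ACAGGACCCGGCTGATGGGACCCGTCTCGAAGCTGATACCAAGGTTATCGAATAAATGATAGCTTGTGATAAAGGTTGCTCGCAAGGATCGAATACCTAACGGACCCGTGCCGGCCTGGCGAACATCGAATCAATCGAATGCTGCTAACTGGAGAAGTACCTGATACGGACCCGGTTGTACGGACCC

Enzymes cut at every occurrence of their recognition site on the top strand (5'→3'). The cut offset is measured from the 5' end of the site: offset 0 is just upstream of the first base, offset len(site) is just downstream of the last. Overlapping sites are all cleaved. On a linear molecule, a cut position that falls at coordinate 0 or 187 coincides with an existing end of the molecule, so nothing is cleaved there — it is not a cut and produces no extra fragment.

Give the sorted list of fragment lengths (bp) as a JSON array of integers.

[4,4,7,9,9,9,10,13,14,15,19,19,27,28]

Site scan:
  IvoV CTGGA/4: at [148] ⇒ [152]
  SqiVI ATCGAAT/6: at [46, 87, 124, 133] ⇒ [52, 93, 130, 139]
  WciVI GGACCCG/1: at [3, 17, 101, 167] ⇒ [4, 18, 102, 168]
  LmaIII TGATA/0: at [33, 56, 66, 161] ⇒ [33, 56, 66, 161]

All cut coordinates (distinct, sorted): [4, 18, 33, 52, 56, 66, 93, 102, 130, 139, 152, 161, 168]

Fragments:
  [0,4): 4 bp
  [4,18): 14 bp
  [18,33): 15 bp
  [33,52): 19 bp
  [52,56): 4 bp
  [56,66): 10 bp
  [66,93): 27 bp
  [93,102): 9 bp
  [102,130): 28 bp
  [130,139): 9 bp
  [139,152): 13 bp
  [152,161): 9 bp
  [161,168): 7 bp
  [168,187): 19 bp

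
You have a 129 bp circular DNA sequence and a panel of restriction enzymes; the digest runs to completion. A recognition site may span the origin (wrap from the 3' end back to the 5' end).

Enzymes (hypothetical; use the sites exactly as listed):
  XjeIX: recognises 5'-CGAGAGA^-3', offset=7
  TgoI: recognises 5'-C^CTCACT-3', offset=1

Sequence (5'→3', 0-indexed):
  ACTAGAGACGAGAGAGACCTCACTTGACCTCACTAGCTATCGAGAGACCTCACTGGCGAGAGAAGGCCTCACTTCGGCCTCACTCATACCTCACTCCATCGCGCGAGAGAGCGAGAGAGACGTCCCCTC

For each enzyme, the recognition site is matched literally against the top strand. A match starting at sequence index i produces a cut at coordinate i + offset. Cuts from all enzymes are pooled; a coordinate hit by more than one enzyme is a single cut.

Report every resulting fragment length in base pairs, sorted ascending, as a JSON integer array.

[1,3,4,8,8,10,11,11,15,18,19,21]

Per-enzyme occurrences:
  XjeIX CGAGAGA/7: at [8, 40, 56, 103, 111] ⇒ [15, 47, 63, 110, 118]
  TgoI CCTCACT/1: at [17, 27, 47, 66, 77, 88, 125] ⇒ [18, 28, 48, 67, 78, 89, 126]

All cut coordinates (distinct, sorted): [15, 18, 28, 47, 48, 63, 67, 78, 89, 110, 118, 126]

Fragment lengths:
  15→18: 3 bp
  18→28: 10 bp
  28→47: 19 bp
  47→48: 1 bp
  48→63: 15 bp
  63→67: 4 bp
  67→78: 11 bp
  78→89: 11 bp
  89→110: 21 bp
  110→118: 8 bp
  118→126: 8 bp
  126→15 (wrap): 129-126+15 = 18 bp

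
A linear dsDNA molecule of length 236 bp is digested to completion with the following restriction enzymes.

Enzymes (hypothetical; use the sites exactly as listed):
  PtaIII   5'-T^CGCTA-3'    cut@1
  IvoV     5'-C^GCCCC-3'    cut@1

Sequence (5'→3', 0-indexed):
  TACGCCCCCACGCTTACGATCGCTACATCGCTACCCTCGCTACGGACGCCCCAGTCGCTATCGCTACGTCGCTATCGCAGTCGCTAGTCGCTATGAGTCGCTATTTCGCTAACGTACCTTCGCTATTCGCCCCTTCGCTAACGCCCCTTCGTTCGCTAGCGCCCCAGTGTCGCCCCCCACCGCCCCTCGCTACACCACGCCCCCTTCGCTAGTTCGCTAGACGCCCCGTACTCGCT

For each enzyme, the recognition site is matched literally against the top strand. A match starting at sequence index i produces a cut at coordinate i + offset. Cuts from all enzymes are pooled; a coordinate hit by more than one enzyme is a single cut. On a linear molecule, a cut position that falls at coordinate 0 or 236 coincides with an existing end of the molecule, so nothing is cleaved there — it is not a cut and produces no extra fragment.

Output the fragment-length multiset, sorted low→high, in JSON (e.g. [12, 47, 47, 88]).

Site scan:
  PtaIII TCGCTA/1: at [19, 27, 36, 54, 60, 68, 80, 87, 97, 105, 119, 134, 152, 186, 205, 213] ⇒ [20, 28, 37, 55, 61, 69, 81, 88, 98, 106, 120, 135, 153, 187, 206, 214]
  IvoV CGCCCC/1: at [2, 46, 127, 141, 159, 170, 180, 197, 221] ⇒ [3, 47, 128, 142, 160, 171, 181, 198, 222]

All cut coordinates (distinct, sorted): [3, 20, 28, 37, 47, 55, 61, 69, 81, 88, 98, 106, 120, 128, 135, 142, 153, 160, 171, 181, 187, 198, 206, 214, 222]

Fragments:
  [0,3): 3 bp
  [3,20): 17 bp
  [20,28): 8 bp
  [28,37): 9 bp
  [37,47): 10 bp
  [47,55): 8 bp
  [55,61): 6 bp
  [61,69): 8 bp
  [69,81): 12 bp
  [81,88): 7 bp
  [88,98): 10 bp
  [98,106): 8 bp
  [106,120): 14 bp
  [120,128): 8 bp
  [128,135): 7 bp
  [135,142): 7 bp
  [142,153): 11 bp
  [153,160): 7 bp
  [160,171): 11 bp
  [171,181): 10 bp
  [181,187): 6 bp
  [187,198): 11 bp
  [198,206): 8 bp
  [206,214): 8 bp
  [214,222): 8 bp
  [222,236): 14 bp

[3,6,6,7,7,7,7,8,8,8,8,8,8,8,8,9,10,10,10,11,11,11,12,14,14,17]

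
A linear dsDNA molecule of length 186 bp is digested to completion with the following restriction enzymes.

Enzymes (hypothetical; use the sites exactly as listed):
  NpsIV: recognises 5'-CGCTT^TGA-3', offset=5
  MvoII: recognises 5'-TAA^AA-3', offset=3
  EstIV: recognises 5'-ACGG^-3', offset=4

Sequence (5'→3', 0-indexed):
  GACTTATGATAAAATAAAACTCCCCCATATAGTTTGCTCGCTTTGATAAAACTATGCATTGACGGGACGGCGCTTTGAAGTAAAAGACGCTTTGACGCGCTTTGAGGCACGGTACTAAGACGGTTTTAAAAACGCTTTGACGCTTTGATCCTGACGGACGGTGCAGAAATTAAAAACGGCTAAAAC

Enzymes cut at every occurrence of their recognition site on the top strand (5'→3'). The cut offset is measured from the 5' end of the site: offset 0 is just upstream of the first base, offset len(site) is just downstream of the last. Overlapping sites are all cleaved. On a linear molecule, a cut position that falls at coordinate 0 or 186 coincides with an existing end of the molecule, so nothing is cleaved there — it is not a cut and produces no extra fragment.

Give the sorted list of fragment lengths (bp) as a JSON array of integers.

[3,4,4,5,5,5,6,6,6,8,8,8,9,10,10,11,12,12,12,16,26]

Per-enzyme occurrences:
  NpsIV (CGCTTTGA, off=5): starts [38, 70, 87, 97, 132, 140] → cuts [43, 75, 92, 102, 137, 145]
  MvoII (TAAAA, off=3): starts [9, 14, 46, 80, 126, 170, 180] → cuts [12, 17, 49, 83, 129, 173, 183]
  EstIV (ACGG, off=4): starts [61, 66, 108, 119, 153, 157, 175] → cuts [65, 70, 112, 123, 157, 161, 179]

All cut coordinates (distinct, sorted): [12, 17, 43, 49, 65, 70, 75, 83, 92, 102, 112, 123, 129, 137, 145, 157, 161, 173, 179, 183]

Fragments:
  [0,12): 12 bp
  [12,17): 5 bp
  [17,43): 26 bp
  [43,49): 6 bp
  [49,65): 16 bp
  [65,70): 5 bp
  [70,75): 5 bp
  [75,83): 8 bp
  [83,92): 9 bp
  [92,102): 10 bp
  [102,112): 10 bp
  [112,123): 11 bp
  [123,129): 6 bp
  [129,137): 8 bp
  [137,145): 8 bp
  [145,157): 12 bp
  [157,161): 4 bp
  [161,173): 12 bp
  [173,179): 6 bp
  [179,183): 4 bp
  [183,186): 3 bp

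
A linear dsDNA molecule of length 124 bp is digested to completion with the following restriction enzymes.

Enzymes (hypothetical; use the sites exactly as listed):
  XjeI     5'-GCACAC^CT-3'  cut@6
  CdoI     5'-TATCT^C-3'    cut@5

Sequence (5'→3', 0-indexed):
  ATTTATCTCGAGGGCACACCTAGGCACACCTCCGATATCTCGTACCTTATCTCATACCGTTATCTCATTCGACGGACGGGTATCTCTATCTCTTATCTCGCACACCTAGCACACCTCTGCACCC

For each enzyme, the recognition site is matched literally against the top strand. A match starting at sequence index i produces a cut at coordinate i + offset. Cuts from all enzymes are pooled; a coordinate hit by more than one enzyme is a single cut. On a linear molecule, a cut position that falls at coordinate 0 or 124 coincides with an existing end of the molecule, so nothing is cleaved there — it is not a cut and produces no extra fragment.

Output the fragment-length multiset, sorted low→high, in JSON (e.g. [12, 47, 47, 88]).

[6,7,7,8,9,10,10,11,11,12,13,20]

Site scan:
  XjeI GCACACCT/6: at [13, 23, 99, 108] ⇒ [19, 29, 105, 114]
  CdoI TATCTC/5: at [3, 35, 47, 60, 80, 86, 93] ⇒ [8, 40, 52, 65, 85, 91, 98]

All cut coordinates (distinct, sorted): [8, 19, 29, 40, 52, 65, 85, 91, 98, 105, 114]

Fragment lengths:
  [0,8): 8 bp
  [8,19): 11 bp
  [19,29): 10 bp
  [29,40): 11 bp
  [40,52): 12 bp
  [52,65): 13 bp
  [65,85): 20 bp
  [85,91): 6 bp
  [91,98): 7 bp
  [98,105): 7 bp
  [105,114): 9 bp
  [114,124): 10 bp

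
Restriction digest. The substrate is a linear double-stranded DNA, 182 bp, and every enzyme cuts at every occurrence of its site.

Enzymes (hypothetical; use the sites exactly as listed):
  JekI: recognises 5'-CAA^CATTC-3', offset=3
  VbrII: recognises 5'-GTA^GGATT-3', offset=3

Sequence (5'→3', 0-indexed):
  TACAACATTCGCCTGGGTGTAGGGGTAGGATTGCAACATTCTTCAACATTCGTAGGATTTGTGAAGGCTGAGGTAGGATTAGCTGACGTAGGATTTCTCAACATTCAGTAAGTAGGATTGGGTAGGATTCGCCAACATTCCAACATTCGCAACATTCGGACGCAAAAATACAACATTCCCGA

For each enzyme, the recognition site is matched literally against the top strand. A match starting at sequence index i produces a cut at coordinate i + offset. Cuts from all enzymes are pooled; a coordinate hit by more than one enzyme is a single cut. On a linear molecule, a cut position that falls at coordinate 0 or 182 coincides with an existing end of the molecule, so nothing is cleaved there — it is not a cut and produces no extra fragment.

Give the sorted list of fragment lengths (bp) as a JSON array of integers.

[5,8,8,9,9,9,10,10,11,11,13,15,21,21,22]

Site scan:
  JekI (CAACATTC, off=3): starts [2, 33, 43, 98, 132, 140, 149, 170] → cuts [5, 36, 46, 101, 135, 143, 152, 173]
  VbrII (GTAGGATT, off=3): starts [24, 51, 72, 87, 111, 121] → cuts [27, 54, 75, 90, 114, 124]

Pooled cuts: [5, 27, 36, 46, 54, 75, 90, 101, 114, 124, 135, 143, 152, 173]

Fragment lengths:
  [0,5): 5 bp
  [5,27): 22 bp
  [27,36): 9 bp
  [36,46): 10 bp
  [46,54): 8 bp
  [54,75): 21 bp
  [75,90): 15 bp
  [90,101): 11 bp
  [101,114): 13 bp
  [114,124): 10 bp
  [124,135): 11 bp
  [135,143): 8 bp
  [143,152): 9 bp
  [152,173): 21 bp
  [173,182): 9 bp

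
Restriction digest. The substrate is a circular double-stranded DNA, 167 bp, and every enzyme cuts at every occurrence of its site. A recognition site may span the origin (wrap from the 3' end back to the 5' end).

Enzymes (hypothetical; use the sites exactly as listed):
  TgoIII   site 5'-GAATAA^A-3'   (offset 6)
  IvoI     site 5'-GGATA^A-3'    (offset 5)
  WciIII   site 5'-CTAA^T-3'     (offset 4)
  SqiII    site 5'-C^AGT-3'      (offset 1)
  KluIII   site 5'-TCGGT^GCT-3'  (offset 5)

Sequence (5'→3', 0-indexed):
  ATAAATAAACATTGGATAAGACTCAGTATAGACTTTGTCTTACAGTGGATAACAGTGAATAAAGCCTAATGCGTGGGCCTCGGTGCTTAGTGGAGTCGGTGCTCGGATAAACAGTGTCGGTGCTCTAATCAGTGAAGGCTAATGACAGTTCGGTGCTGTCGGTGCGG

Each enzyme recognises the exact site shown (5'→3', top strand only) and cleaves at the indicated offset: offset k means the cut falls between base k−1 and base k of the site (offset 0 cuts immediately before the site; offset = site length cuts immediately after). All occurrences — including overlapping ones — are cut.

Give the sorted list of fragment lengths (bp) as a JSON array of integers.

[2,2,3,4,6,7,7,8,8,9,9,9,12,15,15,16,16,19]

Scan for sites:
  TgoIII GAATAAA/6: at [56] ⇒ [62]
  IvoI GGATAA/5: at [13, 46, 104, 165] ⇒ [3, 18, 51, 109]
  WciIII CTAAT/4: at [65, 124, 138] ⇒ [69, 128, 142]
  SqiII CAGT/1: at [23, 42, 52, 111, 129, 145] ⇒ [24, 43, 53, 112, 130, 146]
  KluIII TCGGTGCT/5: at [79, 95, 116, 149] ⇒ [84, 100, 121, 154]

Pooled cuts: [3, 18, 24, 43, 51, 53, 62, 69, 84, 100, 109, 112, 121, 128, 130, 142, 146, 154]

Fragments:
  3→18: 15 bp
  18→24: 6 bp
  24→43: 19 bp
  43→51: 8 bp
  51→53: 2 bp
  53→62: 9 bp
  62→69: 7 bp
  69→84: 15 bp
  84→100: 16 bp
  100→109: 9 bp
  109→112: 3 bp
  112→121: 9 bp
  121→128: 7 bp
  128→130: 2 bp
  130→142: 12 bp
  142→146: 4 bp
  146→154: 8 bp
  154→3 (wrap): 167-154+3 = 16 bp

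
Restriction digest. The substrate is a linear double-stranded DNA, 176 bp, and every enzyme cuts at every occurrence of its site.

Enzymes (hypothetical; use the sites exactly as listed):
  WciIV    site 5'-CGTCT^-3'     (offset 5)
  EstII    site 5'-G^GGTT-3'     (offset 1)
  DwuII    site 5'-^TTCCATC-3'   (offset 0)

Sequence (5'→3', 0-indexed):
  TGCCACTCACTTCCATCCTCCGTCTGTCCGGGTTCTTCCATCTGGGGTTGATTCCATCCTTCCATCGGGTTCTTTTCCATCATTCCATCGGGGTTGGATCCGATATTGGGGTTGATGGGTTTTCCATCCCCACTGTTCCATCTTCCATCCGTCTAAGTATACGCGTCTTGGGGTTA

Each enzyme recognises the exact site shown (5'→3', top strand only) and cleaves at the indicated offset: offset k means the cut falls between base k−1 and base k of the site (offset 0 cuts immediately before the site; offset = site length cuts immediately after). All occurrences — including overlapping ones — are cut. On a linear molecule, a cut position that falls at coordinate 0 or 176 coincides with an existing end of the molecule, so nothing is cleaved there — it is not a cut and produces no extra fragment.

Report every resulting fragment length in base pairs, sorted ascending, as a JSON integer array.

Per-enzyme occurrences:
  WciIV CGTCT/5: at [20, 149, 163] ⇒ [25, 154, 168]
  EstII GGGTT/1: at [29, 44, 66, 90, 108, 116, 170] ⇒ [30, 45, 67, 91, 109, 117, 171]
  DwuII TTCCATC/0: at [10, 35, 51, 59, 74, 82, 121, 135, 142] ⇒ [10, 35, 51, 59, 74, 82, 121, 135, 142]

Pooled cuts: [10, 25, 30, 35, 45, 51, 59, 67, 74, 82, 91, 109, 117, 121, 135, 142, 154, 168, 171]

Fragments:
  [0,10): 10 bp
  [10,25): 15 bp
  [25,30): 5 bp
  [30,35): 5 bp
  [35,45): 10 bp
  [45,51): 6 bp
  [51,59): 8 bp
  [59,67): 8 bp
  [67,74): 7 bp
  [74,82): 8 bp
  [82,91): 9 bp
  [91,109): 18 bp
  [109,117): 8 bp
  [117,121): 4 bp
  [121,135): 14 bp
  [135,142): 7 bp
  [142,154): 12 bp
  [154,168): 14 bp
  [168,171): 3 bp
  [171,176): 5 bp

[3,4,5,5,5,6,7,7,8,8,8,8,9,10,10,12,14,14,15,18]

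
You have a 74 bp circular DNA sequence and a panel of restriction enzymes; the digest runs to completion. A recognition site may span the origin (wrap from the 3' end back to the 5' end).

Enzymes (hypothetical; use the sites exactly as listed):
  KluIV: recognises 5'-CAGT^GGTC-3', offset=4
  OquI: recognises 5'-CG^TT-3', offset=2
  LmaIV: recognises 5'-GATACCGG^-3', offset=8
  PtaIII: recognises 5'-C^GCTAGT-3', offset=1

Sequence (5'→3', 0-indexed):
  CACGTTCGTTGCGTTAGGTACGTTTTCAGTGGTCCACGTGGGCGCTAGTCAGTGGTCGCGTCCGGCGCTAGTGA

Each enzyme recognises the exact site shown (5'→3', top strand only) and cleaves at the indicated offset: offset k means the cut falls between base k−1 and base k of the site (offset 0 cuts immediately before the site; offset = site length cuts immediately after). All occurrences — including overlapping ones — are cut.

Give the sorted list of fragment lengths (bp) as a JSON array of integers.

[4,5,8,9,10,12,13,13]

Scan for sites:
  KluIV CAGTGGTC/4: at [26, 49] ⇒ [30, 53]
  OquI CGTT/2: at [2, 6, 11, 20] ⇒ [4, 8, 13, 22]
  LmaIV (GATACCGG, off=8): no sites
  PtaIII CGCTAGT/1: at [42, 65] ⇒ [43, 66]

All cut coordinates (distinct, sorted): [4, 8, 13, 22, 30, 43, 53, 66]

Fragments:
  4→8: 4 bp
  8→13: 5 bp
  13→22: 9 bp
  22→30: 8 bp
  30→43: 13 bp
  43→53: 10 bp
  53→66: 13 bp
  66→4 (wrap): 74-66+4 = 12 bp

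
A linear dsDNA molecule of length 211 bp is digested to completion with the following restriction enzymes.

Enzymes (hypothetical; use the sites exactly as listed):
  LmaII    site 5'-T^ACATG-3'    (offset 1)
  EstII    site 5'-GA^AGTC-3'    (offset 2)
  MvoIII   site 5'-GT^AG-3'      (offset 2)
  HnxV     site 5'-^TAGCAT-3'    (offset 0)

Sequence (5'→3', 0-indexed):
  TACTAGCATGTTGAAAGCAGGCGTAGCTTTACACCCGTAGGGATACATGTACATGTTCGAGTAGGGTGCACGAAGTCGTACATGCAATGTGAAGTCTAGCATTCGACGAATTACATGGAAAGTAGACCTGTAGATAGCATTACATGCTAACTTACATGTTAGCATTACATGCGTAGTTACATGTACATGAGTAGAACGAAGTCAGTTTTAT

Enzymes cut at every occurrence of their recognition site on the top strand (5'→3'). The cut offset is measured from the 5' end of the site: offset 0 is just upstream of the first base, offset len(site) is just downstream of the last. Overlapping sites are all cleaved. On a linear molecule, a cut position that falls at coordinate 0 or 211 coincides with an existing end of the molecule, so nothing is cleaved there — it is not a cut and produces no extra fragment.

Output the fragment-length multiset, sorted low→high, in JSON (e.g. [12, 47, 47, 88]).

[3,3,4,4,6,6,6,6,6,7,7,7,8,8,8,11,11,12,12,12,13,14,16,21]

Site scan:
  LmaII TACATG/1: at [43, 49, 78, 111, 140, 152, 165, 177, 183] ⇒ [44, 50, 79, 112, 141, 153, 166, 178, 184]
  EstII GAAGTC/2: at [71, 90, 197] ⇒ [73, 92, 199]
  MvoIII GTAG/2: at [22, 36, 60, 121, 129, 172, 190] ⇒ [24, 38, 62, 123, 131, 174, 192]
  HnxV TAGCAT/0: at [3, 96, 134, 159] ⇒ [3, 96, 134, 159]

All cut coordinates (distinct, sorted): [3, 24, 38, 44, 50, 62, 73, 79, 92, 96, 112, 123, 131, 134, 141, 153, 159, 166, 174, 178, 184, 192, 199]

Fragments:
  [0,3): 3 bp
  [3,24): 21 bp
  [24,38): 14 bp
  [38,44): 6 bp
  [44,50): 6 bp
  [50,62): 12 bp
  [62,73): 11 bp
  [73,79): 6 bp
  [79,92): 13 bp
  [92,96): 4 bp
  [96,112): 16 bp
  [112,123): 11 bp
  [123,131): 8 bp
  [131,134): 3 bp
  [134,141): 7 bp
  [141,153): 12 bp
  [153,159): 6 bp
  [159,166): 7 bp
  [166,174): 8 bp
  [174,178): 4 bp
  [178,184): 6 bp
  [184,192): 8 bp
  [192,199): 7 bp
  [199,211): 12 bp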